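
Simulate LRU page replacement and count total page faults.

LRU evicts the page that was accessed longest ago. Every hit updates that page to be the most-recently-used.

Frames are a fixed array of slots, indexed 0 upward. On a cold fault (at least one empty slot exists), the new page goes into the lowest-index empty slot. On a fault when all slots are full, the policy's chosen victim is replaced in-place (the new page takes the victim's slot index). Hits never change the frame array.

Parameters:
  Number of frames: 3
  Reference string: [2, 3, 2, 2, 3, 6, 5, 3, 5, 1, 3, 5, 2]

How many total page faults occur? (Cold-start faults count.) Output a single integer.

Step 0: ref 2 → FAULT, frames=[2,-,-]
Step 1: ref 3 → FAULT, frames=[2,3,-]
Step 2: ref 2 → HIT, frames=[2,3,-]
Step 3: ref 2 → HIT, frames=[2,3,-]
Step 4: ref 3 → HIT, frames=[2,3,-]
Step 5: ref 6 → FAULT, frames=[2,3,6]
Step 6: ref 5 → FAULT (evict 2), frames=[5,3,6]
Step 7: ref 3 → HIT, frames=[5,3,6]
Step 8: ref 5 → HIT, frames=[5,3,6]
Step 9: ref 1 → FAULT (evict 6), frames=[5,3,1]
Step 10: ref 3 → HIT, frames=[5,3,1]
Step 11: ref 5 → HIT, frames=[5,3,1]
Step 12: ref 2 → FAULT (evict 1), frames=[5,3,2]
Total faults: 6

Answer: 6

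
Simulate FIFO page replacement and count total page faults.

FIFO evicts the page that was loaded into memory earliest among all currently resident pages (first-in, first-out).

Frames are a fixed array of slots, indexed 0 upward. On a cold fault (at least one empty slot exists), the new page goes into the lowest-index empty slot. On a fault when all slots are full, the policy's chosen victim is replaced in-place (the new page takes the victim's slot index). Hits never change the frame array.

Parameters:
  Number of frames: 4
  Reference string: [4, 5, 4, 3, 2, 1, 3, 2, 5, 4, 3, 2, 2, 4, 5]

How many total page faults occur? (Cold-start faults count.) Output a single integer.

Answer: 7

Derivation:
Step 0: ref 4 → FAULT, frames=[4,-,-,-]
Step 1: ref 5 → FAULT, frames=[4,5,-,-]
Step 2: ref 4 → HIT, frames=[4,5,-,-]
Step 3: ref 3 → FAULT, frames=[4,5,3,-]
Step 4: ref 2 → FAULT, frames=[4,5,3,2]
Step 5: ref 1 → FAULT (evict 4), frames=[1,5,3,2]
Step 6: ref 3 → HIT, frames=[1,5,3,2]
Step 7: ref 2 → HIT, frames=[1,5,3,2]
Step 8: ref 5 → HIT, frames=[1,5,3,2]
Step 9: ref 4 → FAULT (evict 5), frames=[1,4,3,2]
Step 10: ref 3 → HIT, frames=[1,4,3,2]
Step 11: ref 2 → HIT, frames=[1,4,3,2]
Step 12: ref 2 → HIT, frames=[1,4,3,2]
Step 13: ref 4 → HIT, frames=[1,4,3,2]
Step 14: ref 5 → FAULT (evict 3), frames=[1,4,5,2]
Total faults: 7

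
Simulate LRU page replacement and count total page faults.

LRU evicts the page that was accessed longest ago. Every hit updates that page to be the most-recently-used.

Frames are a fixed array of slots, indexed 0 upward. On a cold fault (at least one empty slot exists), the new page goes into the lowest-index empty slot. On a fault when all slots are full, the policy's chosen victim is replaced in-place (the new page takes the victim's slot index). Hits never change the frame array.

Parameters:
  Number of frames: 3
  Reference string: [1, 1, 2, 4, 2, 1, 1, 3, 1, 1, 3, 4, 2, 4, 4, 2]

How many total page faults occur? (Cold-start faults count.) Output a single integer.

Answer: 6

Derivation:
Step 0: ref 1 → FAULT, frames=[1,-,-]
Step 1: ref 1 → HIT, frames=[1,-,-]
Step 2: ref 2 → FAULT, frames=[1,2,-]
Step 3: ref 4 → FAULT, frames=[1,2,4]
Step 4: ref 2 → HIT, frames=[1,2,4]
Step 5: ref 1 → HIT, frames=[1,2,4]
Step 6: ref 1 → HIT, frames=[1,2,4]
Step 7: ref 3 → FAULT (evict 4), frames=[1,2,3]
Step 8: ref 1 → HIT, frames=[1,2,3]
Step 9: ref 1 → HIT, frames=[1,2,3]
Step 10: ref 3 → HIT, frames=[1,2,3]
Step 11: ref 4 → FAULT (evict 2), frames=[1,4,3]
Step 12: ref 2 → FAULT (evict 1), frames=[2,4,3]
Step 13: ref 4 → HIT, frames=[2,4,3]
Step 14: ref 4 → HIT, frames=[2,4,3]
Step 15: ref 2 → HIT, frames=[2,4,3]
Total faults: 6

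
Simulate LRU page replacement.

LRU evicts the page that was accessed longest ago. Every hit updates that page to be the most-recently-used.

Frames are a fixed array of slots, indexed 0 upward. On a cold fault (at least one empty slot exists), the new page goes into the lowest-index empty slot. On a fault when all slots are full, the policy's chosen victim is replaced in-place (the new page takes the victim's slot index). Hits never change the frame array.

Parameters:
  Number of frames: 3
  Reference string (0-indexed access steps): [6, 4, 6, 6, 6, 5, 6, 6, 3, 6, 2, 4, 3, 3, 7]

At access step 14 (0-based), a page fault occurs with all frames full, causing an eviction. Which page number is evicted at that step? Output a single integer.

Step 0: ref 6 -> FAULT, frames=[6,-,-]
Step 1: ref 4 -> FAULT, frames=[6,4,-]
Step 2: ref 6 -> HIT, frames=[6,4,-]
Step 3: ref 6 -> HIT, frames=[6,4,-]
Step 4: ref 6 -> HIT, frames=[6,4,-]
Step 5: ref 5 -> FAULT, frames=[6,4,5]
Step 6: ref 6 -> HIT, frames=[6,4,5]
Step 7: ref 6 -> HIT, frames=[6,4,5]
Step 8: ref 3 -> FAULT, evict 4, frames=[6,3,5]
Step 9: ref 6 -> HIT, frames=[6,3,5]
Step 10: ref 2 -> FAULT, evict 5, frames=[6,3,2]
Step 11: ref 4 -> FAULT, evict 3, frames=[6,4,2]
Step 12: ref 3 -> FAULT, evict 6, frames=[3,4,2]
Step 13: ref 3 -> HIT, frames=[3,4,2]
Step 14: ref 7 -> FAULT, evict 2, frames=[3,4,7]
At step 14: evicted page 2

Answer: 2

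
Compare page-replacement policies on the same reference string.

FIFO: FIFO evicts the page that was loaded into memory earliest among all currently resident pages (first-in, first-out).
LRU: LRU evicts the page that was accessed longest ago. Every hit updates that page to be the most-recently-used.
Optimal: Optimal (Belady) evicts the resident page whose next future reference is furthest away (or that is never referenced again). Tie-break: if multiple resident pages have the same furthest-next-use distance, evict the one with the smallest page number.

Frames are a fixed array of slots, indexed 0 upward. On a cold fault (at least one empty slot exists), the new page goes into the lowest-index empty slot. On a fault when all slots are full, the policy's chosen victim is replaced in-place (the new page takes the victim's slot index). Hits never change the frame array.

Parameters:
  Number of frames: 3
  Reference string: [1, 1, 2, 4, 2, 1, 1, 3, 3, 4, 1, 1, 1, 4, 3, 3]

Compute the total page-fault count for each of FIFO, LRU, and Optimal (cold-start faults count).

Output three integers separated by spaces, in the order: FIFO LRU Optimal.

--- FIFO ---
  step 0: ref 1 -> FAULT, frames=[1,-,-] (faults so far: 1)
  step 1: ref 1 -> HIT, frames=[1,-,-] (faults so far: 1)
  step 2: ref 2 -> FAULT, frames=[1,2,-] (faults so far: 2)
  step 3: ref 4 -> FAULT, frames=[1,2,4] (faults so far: 3)
  step 4: ref 2 -> HIT, frames=[1,2,4] (faults so far: 3)
  step 5: ref 1 -> HIT, frames=[1,2,4] (faults so far: 3)
  step 6: ref 1 -> HIT, frames=[1,2,4] (faults so far: 3)
  step 7: ref 3 -> FAULT, evict 1, frames=[3,2,4] (faults so far: 4)
  step 8: ref 3 -> HIT, frames=[3,2,4] (faults so far: 4)
  step 9: ref 4 -> HIT, frames=[3,2,4] (faults so far: 4)
  step 10: ref 1 -> FAULT, evict 2, frames=[3,1,4] (faults so far: 5)
  step 11: ref 1 -> HIT, frames=[3,1,4] (faults so far: 5)
  step 12: ref 1 -> HIT, frames=[3,1,4] (faults so far: 5)
  step 13: ref 4 -> HIT, frames=[3,1,4] (faults so far: 5)
  step 14: ref 3 -> HIT, frames=[3,1,4] (faults so far: 5)
  step 15: ref 3 -> HIT, frames=[3,1,4] (faults so far: 5)
  FIFO total faults: 5
--- LRU ---
  step 0: ref 1 -> FAULT, frames=[1,-,-] (faults so far: 1)
  step 1: ref 1 -> HIT, frames=[1,-,-] (faults so far: 1)
  step 2: ref 2 -> FAULT, frames=[1,2,-] (faults so far: 2)
  step 3: ref 4 -> FAULT, frames=[1,2,4] (faults so far: 3)
  step 4: ref 2 -> HIT, frames=[1,2,4] (faults so far: 3)
  step 5: ref 1 -> HIT, frames=[1,2,4] (faults so far: 3)
  step 6: ref 1 -> HIT, frames=[1,2,4] (faults so far: 3)
  step 7: ref 3 -> FAULT, evict 4, frames=[1,2,3] (faults so far: 4)
  step 8: ref 3 -> HIT, frames=[1,2,3] (faults so far: 4)
  step 9: ref 4 -> FAULT, evict 2, frames=[1,4,3] (faults so far: 5)
  step 10: ref 1 -> HIT, frames=[1,4,3] (faults so far: 5)
  step 11: ref 1 -> HIT, frames=[1,4,3] (faults so far: 5)
  step 12: ref 1 -> HIT, frames=[1,4,3] (faults so far: 5)
  step 13: ref 4 -> HIT, frames=[1,4,3] (faults so far: 5)
  step 14: ref 3 -> HIT, frames=[1,4,3] (faults so far: 5)
  step 15: ref 3 -> HIT, frames=[1,4,3] (faults so far: 5)
  LRU total faults: 5
--- Optimal ---
  step 0: ref 1 -> FAULT, frames=[1,-,-] (faults so far: 1)
  step 1: ref 1 -> HIT, frames=[1,-,-] (faults so far: 1)
  step 2: ref 2 -> FAULT, frames=[1,2,-] (faults so far: 2)
  step 3: ref 4 -> FAULT, frames=[1,2,4] (faults so far: 3)
  step 4: ref 2 -> HIT, frames=[1,2,4] (faults so far: 3)
  step 5: ref 1 -> HIT, frames=[1,2,4] (faults so far: 3)
  step 6: ref 1 -> HIT, frames=[1,2,4] (faults so far: 3)
  step 7: ref 3 -> FAULT, evict 2, frames=[1,3,4] (faults so far: 4)
  step 8: ref 3 -> HIT, frames=[1,3,4] (faults so far: 4)
  step 9: ref 4 -> HIT, frames=[1,3,4] (faults so far: 4)
  step 10: ref 1 -> HIT, frames=[1,3,4] (faults so far: 4)
  step 11: ref 1 -> HIT, frames=[1,3,4] (faults so far: 4)
  step 12: ref 1 -> HIT, frames=[1,3,4] (faults so far: 4)
  step 13: ref 4 -> HIT, frames=[1,3,4] (faults so far: 4)
  step 14: ref 3 -> HIT, frames=[1,3,4] (faults so far: 4)
  step 15: ref 3 -> HIT, frames=[1,3,4] (faults so far: 4)
  Optimal total faults: 4

Answer: 5 5 4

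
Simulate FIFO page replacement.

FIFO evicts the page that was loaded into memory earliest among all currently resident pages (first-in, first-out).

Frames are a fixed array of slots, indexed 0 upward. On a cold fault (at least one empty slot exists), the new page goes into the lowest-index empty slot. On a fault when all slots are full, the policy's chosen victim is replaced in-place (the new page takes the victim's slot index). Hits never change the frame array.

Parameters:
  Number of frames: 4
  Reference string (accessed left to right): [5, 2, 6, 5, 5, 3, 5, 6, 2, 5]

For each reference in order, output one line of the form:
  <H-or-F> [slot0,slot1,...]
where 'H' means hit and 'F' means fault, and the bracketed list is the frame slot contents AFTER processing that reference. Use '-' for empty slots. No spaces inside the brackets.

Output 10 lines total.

F [5,-,-,-]
F [5,2,-,-]
F [5,2,6,-]
H [5,2,6,-]
H [5,2,6,-]
F [5,2,6,3]
H [5,2,6,3]
H [5,2,6,3]
H [5,2,6,3]
H [5,2,6,3]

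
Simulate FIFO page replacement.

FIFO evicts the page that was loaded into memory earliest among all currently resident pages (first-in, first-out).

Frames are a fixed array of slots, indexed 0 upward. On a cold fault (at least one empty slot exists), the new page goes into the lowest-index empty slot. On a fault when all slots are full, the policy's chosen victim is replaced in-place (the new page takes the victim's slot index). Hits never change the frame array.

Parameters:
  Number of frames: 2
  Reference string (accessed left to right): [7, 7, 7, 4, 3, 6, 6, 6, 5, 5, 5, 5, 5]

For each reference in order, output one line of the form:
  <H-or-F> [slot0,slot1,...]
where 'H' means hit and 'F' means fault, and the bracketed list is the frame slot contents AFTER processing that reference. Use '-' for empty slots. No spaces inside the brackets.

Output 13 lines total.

F [7,-]
H [7,-]
H [7,-]
F [7,4]
F [3,4]
F [3,6]
H [3,6]
H [3,6]
F [5,6]
H [5,6]
H [5,6]
H [5,6]
H [5,6]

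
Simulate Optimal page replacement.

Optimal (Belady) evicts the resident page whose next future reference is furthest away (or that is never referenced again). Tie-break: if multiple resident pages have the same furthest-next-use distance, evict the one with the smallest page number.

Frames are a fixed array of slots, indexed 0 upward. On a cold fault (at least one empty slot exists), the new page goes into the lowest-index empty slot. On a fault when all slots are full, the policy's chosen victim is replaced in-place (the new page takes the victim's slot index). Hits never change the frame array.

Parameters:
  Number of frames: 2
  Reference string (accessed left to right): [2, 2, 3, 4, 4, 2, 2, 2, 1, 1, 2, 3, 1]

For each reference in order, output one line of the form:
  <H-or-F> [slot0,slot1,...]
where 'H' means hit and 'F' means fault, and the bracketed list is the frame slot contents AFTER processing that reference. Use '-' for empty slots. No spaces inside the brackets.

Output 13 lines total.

F [2,-]
H [2,-]
F [2,3]
F [2,4]
H [2,4]
H [2,4]
H [2,4]
H [2,4]
F [2,1]
H [2,1]
H [2,1]
F [3,1]
H [3,1]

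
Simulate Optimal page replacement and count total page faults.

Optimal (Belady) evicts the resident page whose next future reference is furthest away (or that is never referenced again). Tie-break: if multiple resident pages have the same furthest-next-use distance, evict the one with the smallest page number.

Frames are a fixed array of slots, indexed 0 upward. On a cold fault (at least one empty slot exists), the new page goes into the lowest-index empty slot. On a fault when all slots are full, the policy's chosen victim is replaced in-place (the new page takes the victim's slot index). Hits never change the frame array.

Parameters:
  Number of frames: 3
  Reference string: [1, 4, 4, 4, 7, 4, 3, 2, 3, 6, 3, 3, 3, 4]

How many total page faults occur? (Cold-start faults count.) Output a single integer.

Step 0: ref 1 → FAULT, frames=[1,-,-]
Step 1: ref 4 → FAULT, frames=[1,4,-]
Step 2: ref 4 → HIT, frames=[1,4,-]
Step 3: ref 4 → HIT, frames=[1,4,-]
Step 4: ref 7 → FAULT, frames=[1,4,7]
Step 5: ref 4 → HIT, frames=[1,4,7]
Step 6: ref 3 → FAULT (evict 1), frames=[3,4,7]
Step 7: ref 2 → FAULT (evict 7), frames=[3,4,2]
Step 8: ref 3 → HIT, frames=[3,4,2]
Step 9: ref 6 → FAULT (evict 2), frames=[3,4,6]
Step 10: ref 3 → HIT, frames=[3,4,6]
Step 11: ref 3 → HIT, frames=[3,4,6]
Step 12: ref 3 → HIT, frames=[3,4,6]
Step 13: ref 4 → HIT, frames=[3,4,6]
Total faults: 6

Answer: 6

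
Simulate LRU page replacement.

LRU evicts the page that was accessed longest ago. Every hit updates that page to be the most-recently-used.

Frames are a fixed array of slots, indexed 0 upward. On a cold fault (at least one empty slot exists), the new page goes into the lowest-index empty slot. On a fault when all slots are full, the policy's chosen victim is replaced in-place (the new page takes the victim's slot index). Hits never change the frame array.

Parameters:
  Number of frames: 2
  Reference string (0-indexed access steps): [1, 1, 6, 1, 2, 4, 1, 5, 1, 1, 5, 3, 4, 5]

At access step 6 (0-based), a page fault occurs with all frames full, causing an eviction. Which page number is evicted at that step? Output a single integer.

Answer: 2

Derivation:
Step 0: ref 1 -> FAULT, frames=[1,-]
Step 1: ref 1 -> HIT, frames=[1,-]
Step 2: ref 6 -> FAULT, frames=[1,6]
Step 3: ref 1 -> HIT, frames=[1,6]
Step 4: ref 2 -> FAULT, evict 6, frames=[1,2]
Step 5: ref 4 -> FAULT, evict 1, frames=[4,2]
Step 6: ref 1 -> FAULT, evict 2, frames=[4,1]
At step 6: evicted page 2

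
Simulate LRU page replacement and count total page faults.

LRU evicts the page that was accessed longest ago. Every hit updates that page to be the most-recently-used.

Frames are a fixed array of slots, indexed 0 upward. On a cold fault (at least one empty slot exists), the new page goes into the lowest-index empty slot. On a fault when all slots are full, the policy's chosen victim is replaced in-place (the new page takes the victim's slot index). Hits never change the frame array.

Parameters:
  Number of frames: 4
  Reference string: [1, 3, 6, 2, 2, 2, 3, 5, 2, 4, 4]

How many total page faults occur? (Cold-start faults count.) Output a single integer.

Answer: 6

Derivation:
Step 0: ref 1 → FAULT, frames=[1,-,-,-]
Step 1: ref 3 → FAULT, frames=[1,3,-,-]
Step 2: ref 6 → FAULT, frames=[1,3,6,-]
Step 3: ref 2 → FAULT, frames=[1,3,6,2]
Step 4: ref 2 → HIT, frames=[1,3,6,2]
Step 5: ref 2 → HIT, frames=[1,3,6,2]
Step 6: ref 3 → HIT, frames=[1,3,6,2]
Step 7: ref 5 → FAULT (evict 1), frames=[5,3,6,2]
Step 8: ref 2 → HIT, frames=[5,3,6,2]
Step 9: ref 4 → FAULT (evict 6), frames=[5,3,4,2]
Step 10: ref 4 → HIT, frames=[5,3,4,2]
Total faults: 6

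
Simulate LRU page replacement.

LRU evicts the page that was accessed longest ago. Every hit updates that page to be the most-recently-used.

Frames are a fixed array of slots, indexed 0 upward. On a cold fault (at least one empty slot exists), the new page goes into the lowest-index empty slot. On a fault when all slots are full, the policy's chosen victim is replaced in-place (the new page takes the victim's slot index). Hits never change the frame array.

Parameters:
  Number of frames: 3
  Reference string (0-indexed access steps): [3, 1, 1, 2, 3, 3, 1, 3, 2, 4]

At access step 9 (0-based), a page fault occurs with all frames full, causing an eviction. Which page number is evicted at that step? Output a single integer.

Answer: 1

Derivation:
Step 0: ref 3 -> FAULT, frames=[3,-,-]
Step 1: ref 1 -> FAULT, frames=[3,1,-]
Step 2: ref 1 -> HIT, frames=[3,1,-]
Step 3: ref 2 -> FAULT, frames=[3,1,2]
Step 4: ref 3 -> HIT, frames=[3,1,2]
Step 5: ref 3 -> HIT, frames=[3,1,2]
Step 6: ref 1 -> HIT, frames=[3,1,2]
Step 7: ref 3 -> HIT, frames=[3,1,2]
Step 8: ref 2 -> HIT, frames=[3,1,2]
Step 9: ref 4 -> FAULT, evict 1, frames=[3,4,2]
At step 9: evicted page 1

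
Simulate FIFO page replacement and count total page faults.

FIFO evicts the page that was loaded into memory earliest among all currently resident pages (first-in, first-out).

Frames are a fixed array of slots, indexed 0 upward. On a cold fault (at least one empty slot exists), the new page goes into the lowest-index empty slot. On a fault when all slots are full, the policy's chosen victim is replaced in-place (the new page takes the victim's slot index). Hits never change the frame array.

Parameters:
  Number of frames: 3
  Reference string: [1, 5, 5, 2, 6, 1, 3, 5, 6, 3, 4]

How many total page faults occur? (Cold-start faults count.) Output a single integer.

Step 0: ref 1 → FAULT, frames=[1,-,-]
Step 1: ref 5 → FAULT, frames=[1,5,-]
Step 2: ref 5 → HIT, frames=[1,5,-]
Step 3: ref 2 → FAULT, frames=[1,5,2]
Step 4: ref 6 → FAULT (evict 1), frames=[6,5,2]
Step 5: ref 1 → FAULT (evict 5), frames=[6,1,2]
Step 6: ref 3 → FAULT (evict 2), frames=[6,1,3]
Step 7: ref 5 → FAULT (evict 6), frames=[5,1,3]
Step 8: ref 6 → FAULT (evict 1), frames=[5,6,3]
Step 9: ref 3 → HIT, frames=[5,6,3]
Step 10: ref 4 → FAULT (evict 3), frames=[5,6,4]
Total faults: 9

Answer: 9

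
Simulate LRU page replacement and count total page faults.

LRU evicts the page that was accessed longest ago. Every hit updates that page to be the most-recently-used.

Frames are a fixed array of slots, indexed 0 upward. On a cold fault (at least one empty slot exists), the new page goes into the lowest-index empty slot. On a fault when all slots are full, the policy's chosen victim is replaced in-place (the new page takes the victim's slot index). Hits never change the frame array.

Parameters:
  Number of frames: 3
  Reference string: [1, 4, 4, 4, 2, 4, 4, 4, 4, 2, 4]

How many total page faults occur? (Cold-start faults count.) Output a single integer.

Step 0: ref 1 → FAULT, frames=[1,-,-]
Step 1: ref 4 → FAULT, frames=[1,4,-]
Step 2: ref 4 → HIT, frames=[1,4,-]
Step 3: ref 4 → HIT, frames=[1,4,-]
Step 4: ref 2 → FAULT, frames=[1,4,2]
Step 5: ref 4 → HIT, frames=[1,4,2]
Step 6: ref 4 → HIT, frames=[1,4,2]
Step 7: ref 4 → HIT, frames=[1,4,2]
Step 8: ref 4 → HIT, frames=[1,4,2]
Step 9: ref 2 → HIT, frames=[1,4,2]
Step 10: ref 4 → HIT, frames=[1,4,2]
Total faults: 3

Answer: 3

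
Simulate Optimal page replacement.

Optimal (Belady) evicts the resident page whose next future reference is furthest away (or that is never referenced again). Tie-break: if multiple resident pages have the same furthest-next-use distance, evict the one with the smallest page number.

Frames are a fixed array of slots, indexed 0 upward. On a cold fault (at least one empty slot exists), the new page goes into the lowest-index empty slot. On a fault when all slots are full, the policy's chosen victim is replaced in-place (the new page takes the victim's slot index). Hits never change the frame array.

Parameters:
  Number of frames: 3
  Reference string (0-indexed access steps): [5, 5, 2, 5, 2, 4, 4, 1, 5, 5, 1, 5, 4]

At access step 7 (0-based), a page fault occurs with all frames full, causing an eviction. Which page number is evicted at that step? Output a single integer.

Step 0: ref 5 -> FAULT, frames=[5,-,-]
Step 1: ref 5 -> HIT, frames=[5,-,-]
Step 2: ref 2 -> FAULT, frames=[5,2,-]
Step 3: ref 5 -> HIT, frames=[5,2,-]
Step 4: ref 2 -> HIT, frames=[5,2,-]
Step 5: ref 4 -> FAULT, frames=[5,2,4]
Step 6: ref 4 -> HIT, frames=[5,2,4]
Step 7: ref 1 -> FAULT, evict 2, frames=[5,1,4]
At step 7: evicted page 2

Answer: 2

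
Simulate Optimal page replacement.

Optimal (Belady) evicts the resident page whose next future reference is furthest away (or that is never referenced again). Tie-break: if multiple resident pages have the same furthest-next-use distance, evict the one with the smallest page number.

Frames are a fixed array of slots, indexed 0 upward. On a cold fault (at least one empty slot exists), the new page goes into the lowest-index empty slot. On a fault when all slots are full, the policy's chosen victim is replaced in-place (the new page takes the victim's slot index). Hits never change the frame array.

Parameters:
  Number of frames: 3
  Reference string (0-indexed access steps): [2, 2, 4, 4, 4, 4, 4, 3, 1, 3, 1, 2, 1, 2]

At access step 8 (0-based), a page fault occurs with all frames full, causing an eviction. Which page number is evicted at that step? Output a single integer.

Answer: 4

Derivation:
Step 0: ref 2 -> FAULT, frames=[2,-,-]
Step 1: ref 2 -> HIT, frames=[2,-,-]
Step 2: ref 4 -> FAULT, frames=[2,4,-]
Step 3: ref 4 -> HIT, frames=[2,4,-]
Step 4: ref 4 -> HIT, frames=[2,4,-]
Step 5: ref 4 -> HIT, frames=[2,4,-]
Step 6: ref 4 -> HIT, frames=[2,4,-]
Step 7: ref 3 -> FAULT, frames=[2,4,3]
Step 8: ref 1 -> FAULT, evict 4, frames=[2,1,3]
At step 8: evicted page 4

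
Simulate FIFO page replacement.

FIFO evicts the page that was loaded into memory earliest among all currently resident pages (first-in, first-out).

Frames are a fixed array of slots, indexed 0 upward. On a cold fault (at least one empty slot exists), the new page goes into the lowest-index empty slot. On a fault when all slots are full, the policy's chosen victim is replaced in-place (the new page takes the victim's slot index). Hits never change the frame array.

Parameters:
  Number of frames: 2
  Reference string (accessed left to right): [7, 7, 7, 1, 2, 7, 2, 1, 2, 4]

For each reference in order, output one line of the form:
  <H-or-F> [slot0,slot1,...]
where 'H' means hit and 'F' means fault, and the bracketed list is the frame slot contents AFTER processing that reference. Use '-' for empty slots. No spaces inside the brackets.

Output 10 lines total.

F [7,-]
H [7,-]
H [7,-]
F [7,1]
F [2,1]
F [2,7]
H [2,7]
F [1,7]
F [1,2]
F [4,2]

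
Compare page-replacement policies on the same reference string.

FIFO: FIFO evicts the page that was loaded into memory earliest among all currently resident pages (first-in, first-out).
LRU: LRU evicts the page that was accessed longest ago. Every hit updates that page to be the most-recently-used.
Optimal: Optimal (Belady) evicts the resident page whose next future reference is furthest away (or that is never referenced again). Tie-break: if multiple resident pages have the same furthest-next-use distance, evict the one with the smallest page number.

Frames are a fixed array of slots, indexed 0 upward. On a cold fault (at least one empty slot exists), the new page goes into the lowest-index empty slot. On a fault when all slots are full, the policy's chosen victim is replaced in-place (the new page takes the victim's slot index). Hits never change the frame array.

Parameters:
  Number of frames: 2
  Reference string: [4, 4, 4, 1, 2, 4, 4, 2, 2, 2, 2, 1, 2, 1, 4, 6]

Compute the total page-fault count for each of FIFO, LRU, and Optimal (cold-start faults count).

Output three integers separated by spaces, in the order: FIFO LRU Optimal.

Answer: 8 7 6

Derivation:
--- FIFO ---
  step 0: ref 4 -> FAULT, frames=[4,-] (faults so far: 1)
  step 1: ref 4 -> HIT, frames=[4,-] (faults so far: 1)
  step 2: ref 4 -> HIT, frames=[4,-] (faults so far: 1)
  step 3: ref 1 -> FAULT, frames=[4,1] (faults so far: 2)
  step 4: ref 2 -> FAULT, evict 4, frames=[2,1] (faults so far: 3)
  step 5: ref 4 -> FAULT, evict 1, frames=[2,4] (faults so far: 4)
  step 6: ref 4 -> HIT, frames=[2,4] (faults so far: 4)
  step 7: ref 2 -> HIT, frames=[2,4] (faults so far: 4)
  step 8: ref 2 -> HIT, frames=[2,4] (faults so far: 4)
  step 9: ref 2 -> HIT, frames=[2,4] (faults so far: 4)
  step 10: ref 2 -> HIT, frames=[2,4] (faults so far: 4)
  step 11: ref 1 -> FAULT, evict 2, frames=[1,4] (faults so far: 5)
  step 12: ref 2 -> FAULT, evict 4, frames=[1,2] (faults so far: 6)
  step 13: ref 1 -> HIT, frames=[1,2] (faults so far: 6)
  step 14: ref 4 -> FAULT, evict 1, frames=[4,2] (faults so far: 7)
  step 15: ref 6 -> FAULT, evict 2, frames=[4,6] (faults so far: 8)
  FIFO total faults: 8
--- LRU ---
  step 0: ref 4 -> FAULT, frames=[4,-] (faults so far: 1)
  step 1: ref 4 -> HIT, frames=[4,-] (faults so far: 1)
  step 2: ref 4 -> HIT, frames=[4,-] (faults so far: 1)
  step 3: ref 1 -> FAULT, frames=[4,1] (faults so far: 2)
  step 4: ref 2 -> FAULT, evict 4, frames=[2,1] (faults so far: 3)
  step 5: ref 4 -> FAULT, evict 1, frames=[2,4] (faults so far: 4)
  step 6: ref 4 -> HIT, frames=[2,4] (faults so far: 4)
  step 7: ref 2 -> HIT, frames=[2,4] (faults so far: 4)
  step 8: ref 2 -> HIT, frames=[2,4] (faults so far: 4)
  step 9: ref 2 -> HIT, frames=[2,4] (faults so far: 4)
  step 10: ref 2 -> HIT, frames=[2,4] (faults so far: 4)
  step 11: ref 1 -> FAULT, evict 4, frames=[2,1] (faults so far: 5)
  step 12: ref 2 -> HIT, frames=[2,1] (faults so far: 5)
  step 13: ref 1 -> HIT, frames=[2,1] (faults so far: 5)
  step 14: ref 4 -> FAULT, evict 2, frames=[4,1] (faults so far: 6)
  step 15: ref 6 -> FAULT, evict 1, frames=[4,6] (faults so far: 7)
  LRU total faults: 7
--- Optimal ---
  step 0: ref 4 -> FAULT, frames=[4,-] (faults so far: 1)
  step 1: ref 4 -> HIT, frames=[4,-] (faults so far: 1)
  step 2: ref 4 -> HIT, frames=[4,-] (faults so far: 1)
  step 3: ref 1 -> FAULT, frames=[4,1] (faults so far: 2)
  step 4: ref 2 -> FAULT, evict 1, frames=[4,2] (faults so far: 3)
  step 5: ref 4 -> HIT, frames=[4,2] (faults so far: 3)
  step 6: ref 4 -> HIT, frames=[4,2] (faults so far: 3)
  step 7: ref 2 -> HIT, frames=[4,2] (faults so far: 3)
  step 8: ref 2 -> HIT, frames=[4,2] (faults so far: 3)
  step 9: ref 2 -> HIT, frames=[4,2] (faults so far: 3)
  step 10: ref 2 -> HIT, frames=[4,2] (faults so far: 3)
  step 11: ref 1 -> FAULT, evict 4, frames=[1,2] (faults so far: 4)
  step 12: ref 2 -> HIT, frames=[1,2] (faults so far: 4)
  step 13: ref 1 -> HIT, frames=[1,2] (faults so far: 4)
  step 14: ref 4 -> FAULT, evict 1, frames=[4,2] (faults so far: 5)
  step 15: ref 6 -> FAULT, evict 2, frames=[4,6] (faults so far: 6)
  Optimal total faults: 6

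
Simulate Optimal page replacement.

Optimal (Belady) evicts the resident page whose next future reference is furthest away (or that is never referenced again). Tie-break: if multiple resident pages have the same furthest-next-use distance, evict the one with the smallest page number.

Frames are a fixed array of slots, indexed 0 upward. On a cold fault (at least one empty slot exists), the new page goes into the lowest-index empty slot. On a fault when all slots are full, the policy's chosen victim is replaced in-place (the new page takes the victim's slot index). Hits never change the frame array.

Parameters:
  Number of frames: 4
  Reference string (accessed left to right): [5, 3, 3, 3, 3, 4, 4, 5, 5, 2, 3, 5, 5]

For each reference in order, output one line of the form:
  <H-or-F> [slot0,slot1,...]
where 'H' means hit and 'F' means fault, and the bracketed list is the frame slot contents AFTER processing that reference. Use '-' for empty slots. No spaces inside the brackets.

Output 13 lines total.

F [5,-,-,-]
F [5,3,-,-]
H [5,3,-,-]
H [5,3,-,-]
H [5,3,-,-]
F [5,3,4,-]
H [5,3,4,-]
H [5,3,4,-]
H [5,3,4,-]
F [5,3,4,2]
H [5,3,4,2]
H [5,3,4,2]
H [5,3,4,2]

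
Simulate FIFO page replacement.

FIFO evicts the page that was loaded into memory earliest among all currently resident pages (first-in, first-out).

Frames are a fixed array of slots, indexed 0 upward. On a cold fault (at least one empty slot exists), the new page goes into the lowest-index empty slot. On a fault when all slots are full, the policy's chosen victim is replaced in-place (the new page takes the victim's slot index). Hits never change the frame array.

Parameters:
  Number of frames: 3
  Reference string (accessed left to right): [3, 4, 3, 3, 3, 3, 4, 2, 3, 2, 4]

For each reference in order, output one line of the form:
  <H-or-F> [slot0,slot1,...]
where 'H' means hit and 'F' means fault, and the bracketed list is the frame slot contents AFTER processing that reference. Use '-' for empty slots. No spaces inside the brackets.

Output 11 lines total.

F [3,-,-]
F [3,4,-]
H [3,4,-]
H [3,4,-]
H [3,4,-]
H [3,4,-]
H [3,4,-]
F [3,4,2]
H [3,4,2]
H [3,4,2]
H [3,4,2]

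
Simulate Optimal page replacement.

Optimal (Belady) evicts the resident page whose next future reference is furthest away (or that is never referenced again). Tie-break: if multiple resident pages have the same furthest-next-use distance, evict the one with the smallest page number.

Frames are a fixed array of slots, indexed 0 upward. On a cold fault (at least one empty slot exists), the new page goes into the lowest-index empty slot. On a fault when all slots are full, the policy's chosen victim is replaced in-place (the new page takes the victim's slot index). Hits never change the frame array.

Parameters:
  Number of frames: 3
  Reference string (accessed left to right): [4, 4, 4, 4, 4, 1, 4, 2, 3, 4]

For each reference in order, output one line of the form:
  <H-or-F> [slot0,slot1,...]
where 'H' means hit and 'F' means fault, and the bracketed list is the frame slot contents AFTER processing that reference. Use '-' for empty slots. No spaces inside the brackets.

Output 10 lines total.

F [4,-,-]
H [4,-,-]
H [4,-,-]
H [4,-,-]
H [4,-,-]
F [4,1,-]
H [4,1,-]
F [4,1,2]
F [4,3,2]
H [4,3,2]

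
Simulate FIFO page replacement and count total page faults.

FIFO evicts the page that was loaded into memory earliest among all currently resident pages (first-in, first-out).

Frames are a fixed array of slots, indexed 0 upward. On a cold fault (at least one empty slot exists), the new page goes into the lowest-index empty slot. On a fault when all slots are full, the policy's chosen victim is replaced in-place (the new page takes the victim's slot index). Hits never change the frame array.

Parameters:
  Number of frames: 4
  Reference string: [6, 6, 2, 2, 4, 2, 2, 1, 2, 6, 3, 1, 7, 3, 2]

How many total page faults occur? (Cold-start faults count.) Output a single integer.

Answer: 7

Derivation:
Step 0: ref 6 → FAULT, frames=[6,-,-,-]
Step 1: ref 6 → HIT, frames=[6,-,-,-]
Step 2: ref 2 → FAULT, frames=[6,2,-,-]
Step 3: ref 2 → HIT, frames=[6,2,-,-]
Step 4: ref 4 → FAULT, frames=[6,2,4,-]
Step 5: ref 2 → HIT, frames=[6,2,4,-]
Step 6: ref 2 → HIT, frames=[6,2,4,-]
Step 7: ref 1 → FAULT, frames=[6,2,4,1]
Step 8: ref 2 → HIT, frames=[6,2,4,1]
Step 9: ref 6 → HIT, frames=[6,2,4,1]
Step 10: ref 3 → FAULT (evict 6), frames=[3,2,4,1]
Step 11: ref 1 → HIT, frames=[3,2,4,1]
Step 12: ref 7 → FAULT (evict 2), frames=[3,7,4,1]
Step 13: ref 3 → HIT, frames=[3,7,4,1]
Step 14: ref 2 → FAULT (evict 4), frames=[3,7,2,1]
Total faults: 7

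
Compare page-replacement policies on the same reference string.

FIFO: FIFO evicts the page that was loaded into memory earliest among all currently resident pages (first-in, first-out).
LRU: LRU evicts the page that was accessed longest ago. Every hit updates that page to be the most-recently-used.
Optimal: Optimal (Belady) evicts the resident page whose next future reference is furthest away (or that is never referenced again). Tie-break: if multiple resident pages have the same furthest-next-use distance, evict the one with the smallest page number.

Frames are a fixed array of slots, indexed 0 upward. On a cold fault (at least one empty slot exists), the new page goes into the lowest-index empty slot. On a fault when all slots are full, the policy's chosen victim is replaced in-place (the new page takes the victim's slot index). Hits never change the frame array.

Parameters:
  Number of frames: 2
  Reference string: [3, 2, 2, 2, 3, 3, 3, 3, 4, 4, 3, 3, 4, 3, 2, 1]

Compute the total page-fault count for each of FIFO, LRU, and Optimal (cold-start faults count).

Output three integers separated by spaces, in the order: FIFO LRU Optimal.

Answer: 6 5 5

Derivation:
--- FIFO ---
  step 0: ref 3 -> FAULT, frames=[3,-] (faults so far: 1)
  step 1: ref 2 -> FAULT, frames=[3,2] (faults so far: 2)
  step 2: ref 2 -> HIT, frames=[3,2] (faults so far: 2)
  step 3: ref 2 -> HIT, frames=[3,2] (faults so far: 2)
  step 4: ref 3 -> HIT, frames=[3,2] (faults so far: 2)
  step 5: ref 3 -> HIT, frames=[3,2] (faults so far: 2)
  step 6: ref 3 -> HIT, frames=[3,2] (faults so far: 2)
  step 7: ref 3 -> HIT, frames=[3,2] (faults so far: 2)
  step 8: ref 4 -> FAULT, evict 3, frames=[4,2] (faults so far: 3)
  step 9: ref 4 -> HIT, frames=[4,2] (faults so far: 3)
  step 10: ref 3 -> FAULT, evict 2, frames=[4,3] (faults so far: 4)
  step 11: ref 3 -> HIT, frames=[4,3] (faults so far: 4)
  step 12: ref 4 -> HIT, frames=[4,3] (faults so far: 4)
  step 13: ref 3 -> HIT, frames=[4,3] (faults so far: 4)
  step 14: ref 2 -> FAULT, evict 4, frames=[2,3] (faults so far: 5)
  step 15: ref 1 -> FAULT, evict 3, frames=[2,1] (faults so far: 6)
  FIFO total faults: 6
--- LRU ---
  step 0: ref 3 -> FAULT, frames=[3,-] (faults so far: 1)
  step 1: ref 2 -> FAULT, frames=[3,2] (faults so far: 2)
  step 2: ref 2 -> HIT, frames=[3,2] (faults so far: 2)
  step 3: ref 2 -> HIT, frames=[3,2] (faults so far: 2)
  step 4: ref 3 -> HIT, frames=[3,2] (faults so far: 2)
  step 5: ref 3 -> HIT, frames=[3,2] (faults so far: 2)
  step 6: ref 3 -> HIT, frames=[3,2] (faults so far: 2)
  step 7: ref 3 -> HIT, frames=[3,2] (faults so far: 2)
  step 8: ref 4 -> FAULT, evict 2, frames=[3,4] (faults so far: 3)
  step 9: ref 4 -> HIT, frames=[3,4] (faults so far: 3)
  step 10: ref 3 -> HIT, frames=[3,4] (faults so far: 3)
  step 11: ref 3 -> HIT, frames=[3,4] (faults so far: 3)
  step 12: ref 4 -> HIT, frames=[3,4] (faults so far: 3)
  step 13: ref 3 -> HIT, frames=[3,4] (faults so far: 3)
  step 14: ref 2 -> FAULT, evict 4, frames=[3,2] (faults so far: 4)
  step 15: ref 1 -> FAULT, evict 3, frames=[1,2] (faults so far: 5)
  LRU total faults: 5
--- Optimal ---
  step 0: ref 3 -> FAULT, frames=[3,-] (faults so far: 1)
  step 1: ref 2 -> FAULT, frames=[3,2] (faults so far: 2)
  step 2: ref 2 -> HIT, frames=[3,2] (faults so far: 2)
  step 3: ref 2 -> HIT, frames=[3,2] (faults so far: 2)
  step 4: ref 3 -> HIT, frames=[3,2] (faults so far: 2)
  step 5: ref 3 -> HIT, frames=[3,2] (faults so far: 2)
  step 6: ref 3 -> HIT, frames=[3,2] (faults so far: 2)
  step 7: ref 3 -> HIT, frames=[3,2] (faults so far: 2)
  step 8: ref 4 -> FAULT, evict 2, frames=[3,4] (faults so far: 3)
  step 9: ref 4 -> HIT, frames=[3,4] (faults so far: 3)
  step 10: ref 3 -> HIT, frames=[3,4] (faults so far: 3)
  step 11: ref 3 -> HIT, frames=[3,4] (faults so far: 3)
  step 12: ref 4 -> HIT, frames=[3,4] (faults so far: 3)
  step 13: ref 3 -> HIT, frames=[3,4] (faults so far: 3)
  step 14: ref 2 -> FAULT, evict 3, frames=[2,4] (faults so far: 4)
  step 15: ref 1 -> FAULT, evict 2, frames=[1,4] (faults so far: 5)
  Optimal total faults: 5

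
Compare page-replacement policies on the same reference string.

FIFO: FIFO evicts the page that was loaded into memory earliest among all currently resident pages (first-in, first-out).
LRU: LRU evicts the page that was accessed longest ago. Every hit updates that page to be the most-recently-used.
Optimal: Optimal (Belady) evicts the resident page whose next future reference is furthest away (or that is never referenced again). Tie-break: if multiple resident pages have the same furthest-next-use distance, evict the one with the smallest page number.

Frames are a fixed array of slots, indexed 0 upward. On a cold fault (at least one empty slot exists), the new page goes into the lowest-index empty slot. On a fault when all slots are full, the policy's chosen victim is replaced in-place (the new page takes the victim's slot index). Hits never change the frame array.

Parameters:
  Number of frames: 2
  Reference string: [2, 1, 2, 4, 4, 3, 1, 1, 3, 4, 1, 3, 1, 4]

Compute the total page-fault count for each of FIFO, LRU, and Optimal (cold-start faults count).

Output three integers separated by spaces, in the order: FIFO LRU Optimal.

Answer: 9 9 7

Derivation:
--- FIFO ---
  step 0: ref 2 -> FAULT, frames=[2,-] (faults so far: 1)
  step 1: ref 1 -> FAULT, frames=[2,1] (faults so far: 2)
  step 2: ref 2 -> HIT, frames=[2,1] (faults so far: 2)
  step 3: ref 4 -> FAULT, evict 2, frames=[4,1] (faults so far: 3)
  step 4: ref 4 -> HIT, frames=[4,1] (faults so far: 3)
  step 5: ref 3 -> FAULT, evict 1, frames=[4,3] (faults so far: 4)
  step 6: ref 1 -> FAULT, evict 4, frames=[1,3] (faults so far: 5)
  step 7: ref 1 -> HIT, frames=[1,3] (faults so far: 5)
  step 8: ref 3 -> HIT, frames=[1,3] (faults so far: 5)
  step 9: ref 4 -> FAULT, evict 3, frames=[1,4] (faults so far: 6)
  step 10: ref 1 -> HIT, frames=[1,4] (faults so far: 6)
  step 11: ref 3 -> FAULT, evict 1, frames=[3,4] (faults so far: 7)
  step 12: ref 1 -> FAULT, evict 4, frames=[3,1] (faults so far: 8)
  step 13: ref 4 -> FAULT, evict 3, frames=[4,1] (faults so far: 9)
  FIFO total faults: 9
--- LRU ---
  step 0: ref 2 -> FAULT, frames=[2,-] (faults so far: 1)
  step 1: ref 1 -> FAULT, frames=[2,1] (faults so far: 2)
  step 2: ref 2 -> HIT, frames=[2,1] (faults so far: 2)
  step 3: ref 4 -> FAULT, evict 1, frames=[2,4] (faults so far: 3)
  step 4: ref 4 -> HIT, frames=[2,4] (faults so far: 3)
  step 5: ref 3 -> FAULT, evict 2, frames=[3,4] (faults so far: 4)
  step 6: ref 1 -> FAULT, evict 4, frames=[3,1] (faults so far: 5)
  step 7: ref 1 -> HIT, frames=[3,1] (faults so far: 5)
  step 8: ref 3 -> HIT, frames=[3,1] (faults so far: 5)
  step 9: ref 4 -> FAULT, evict 1, frames=[3,4] (faults so far: 6)
  step 10: ref 1 -> FAULT, evict 3, frames=[1,4] (faults so far: 7)
  step 11: ref 3 -> FAULT, evict 4, frames=[1,3] (faults so far: 8)
  step 12: ref 1 -> HIT, frames=[1,3] (faults so far: 8)
  step 13: ref 4 -> FAULT, evict 3, frames=[1,4] (faults so far: 9)
  LRU total faults: 9
--- Optimal ---
  step 0: ref 2 -> FAULT, frames=[2,-] (faults so far: 1)
  step 1: ref 1 -> FAULT, frames=[2,1] (faults so far: 2)
  step 2: ref 2 -> HIT, frames=[2,1] (faults so far: 2)
  step 3: ref 4 -> FAULT, evict 2, frames=[4,1] (faults so far: 3)
  step 4: ref 4 -> HIT, frames=[4,1] (faults so far: 3)
  step 5: ref 3 -> FAULT, evict 4, frames=[3,1] (faults so far: 4)
  step 6: ref 1 -> HIT, frames=[3,1] (faults so far: 4)
  step 7: ref 1 -> HIT, frames=[3,1] (faults so far: 4)
  step 8: ref 3 -> HIT, frames=[3,1] (faults so far: 4)
  step 9: ref 4 -> FAULT, evict 3, frames=[4,1] (faults so far: 5)
  step 10: ref 1 -> HIT, frames=[4,1] (faults so far: 5)
  step 11: ref 3 -> FAULT, evict 4, frames=[3,1] (faults so far: 6)
  step 12: ref 1 -> HIT, frames=[3,1] (faults so far: 6)
  step 13: ref 4 -> FAULT, evict 1, frames=[3,4] (faults so far: 7)
  Optimal total faults: 7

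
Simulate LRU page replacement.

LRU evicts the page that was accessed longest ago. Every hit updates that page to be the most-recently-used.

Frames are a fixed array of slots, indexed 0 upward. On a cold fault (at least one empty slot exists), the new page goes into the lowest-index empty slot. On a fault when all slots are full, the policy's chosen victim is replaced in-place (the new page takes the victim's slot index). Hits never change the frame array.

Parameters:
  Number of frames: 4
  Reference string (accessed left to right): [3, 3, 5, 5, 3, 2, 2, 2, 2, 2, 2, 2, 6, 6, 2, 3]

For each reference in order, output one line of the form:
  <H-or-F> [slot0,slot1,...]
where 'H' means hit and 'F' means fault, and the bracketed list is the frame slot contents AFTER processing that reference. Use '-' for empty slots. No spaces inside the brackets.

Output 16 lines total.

F [3,-,-,-]
H [3,-,-,-]
F [3,5,-,-]
H [3,5,-,-]
H [3,5,-,-]
F [3,5,2,-]
H [3,5,2,-]
H [3,5,2,-]
H [3,5,2,-]
H [3,5,2,-]
H [3,5,2,-]
H [3,5,2,-]
F [3,5,2,6]
H [3,5,2,6]
H [3,5,2,6]
H [3,5,2,6]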